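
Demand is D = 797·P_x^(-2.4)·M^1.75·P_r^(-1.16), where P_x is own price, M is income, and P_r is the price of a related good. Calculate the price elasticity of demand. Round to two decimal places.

-2.40

For a Cobb–Douglas (constant-elasticity) form D = A·P_x^α·…, the elasticity with respect to P_x equals the exponent α at every point.
Here the exponent on P_x is -2.4, so the price elasticity of demand is -2.40.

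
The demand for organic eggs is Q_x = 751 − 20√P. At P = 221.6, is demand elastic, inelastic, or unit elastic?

At P = 221.6, Q_x = 453.2753.
dQ_x/dP = −20/(2√P) = −20/(2·14.8862).
Point elasticity E = (dQ_x/dP)·(P/Q_x) = -0.6718 × 221.6/453.2753 ≈ -0.328.
|E| ≈ 0.328 < 1, so demand is inelastic.

inelastic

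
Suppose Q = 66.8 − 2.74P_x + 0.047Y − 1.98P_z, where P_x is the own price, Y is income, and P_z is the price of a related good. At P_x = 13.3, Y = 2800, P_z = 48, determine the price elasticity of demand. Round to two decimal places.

Evaluating quantity at (P_x, Y, P_z) gives Q = 66.8 − 2.74(13.3) + 0.047(2800) − 1.98(48) = 66.8 − 36.442 + 131.6 − 95.04 = 66.918.
∂Q/∂P_x = −2.74, so E_p = (−2.74)·(13.3/66.918) ≈ -0.54.
|E_p| < 1: demand is inelastic.

-0.54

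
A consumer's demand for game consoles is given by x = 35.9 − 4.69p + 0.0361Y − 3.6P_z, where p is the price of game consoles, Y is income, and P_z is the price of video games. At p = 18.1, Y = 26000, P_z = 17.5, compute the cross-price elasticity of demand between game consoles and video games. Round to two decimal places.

Substituting, x = 35.9 − 4.69(18.1) + 0.0361(26000) − 3.6(17.5) = 35.9 − 84.889 + 938.6 − 63 = 826.611.
∂x/∂P_z = −3.6, so E_xy = -3.6·(17.5/826.611) ≈ -0.08.
E_xy < 0: the goods are complements.

-0.08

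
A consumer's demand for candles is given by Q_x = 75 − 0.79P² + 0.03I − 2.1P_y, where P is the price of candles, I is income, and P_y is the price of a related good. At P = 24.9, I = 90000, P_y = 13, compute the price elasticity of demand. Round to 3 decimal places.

-0.434

Substituting, Q_x = 75 − 0.79(24.9)² + 0.03(90000) − 2.1(13) = 75 − 489.8079 + 2700 − 27.3 = 2257.8921.
∂Q_x/∂P = −2·0.79·P = -39.342, so E_p = -39.342·(24.9/2257.8921) ≈ -0.434.
|E_p| < 1: demand is inelastic.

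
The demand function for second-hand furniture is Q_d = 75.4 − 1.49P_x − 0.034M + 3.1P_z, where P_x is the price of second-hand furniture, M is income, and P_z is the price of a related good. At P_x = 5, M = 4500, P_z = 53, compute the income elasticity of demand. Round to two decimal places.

-1.93

First evaluate Q_d: 75.4 − 1.49(5) − 0.034(4500) + 3.1(53) = 75.4 − 7.45 − 153 + 164.3 = 79.25.
∂Q_d/∂M = −0.034, so E_I = -0.034·(4500/79.25) ≈ -1.93.
E_I < 0: inferior good.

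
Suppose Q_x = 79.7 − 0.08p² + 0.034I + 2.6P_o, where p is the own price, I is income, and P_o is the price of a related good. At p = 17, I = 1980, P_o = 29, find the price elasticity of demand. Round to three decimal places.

-0.232

At the given point, Q_x = 79.7 − 0.08(17)² + 0.034(1980) + 2.6(29) = 79.7 − 23.12 + 67.32 + 75.4 = 199.3.
∂Q_x/∂p = −2·0.08·p = -2.72, so E_p = -2.72·(17/199.3) ≈ -0.232.
|E_p| < 1: demand is inelastic.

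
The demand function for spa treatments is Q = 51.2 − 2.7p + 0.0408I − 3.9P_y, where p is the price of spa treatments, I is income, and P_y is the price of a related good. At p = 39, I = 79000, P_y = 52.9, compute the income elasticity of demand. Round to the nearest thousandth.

1.088

Q = 51.2 − 2.7(39) + 0.0408(79000) − 3.9(52.9) = 51.2 − 105.3 + 3223.2 − 206.31 = 2962.79.
∂Q/∂I = +0.0408, so E_I = 0.0408·(79000/2962.79) ≈ 1.088.
E_I > 1: normal good (luxury).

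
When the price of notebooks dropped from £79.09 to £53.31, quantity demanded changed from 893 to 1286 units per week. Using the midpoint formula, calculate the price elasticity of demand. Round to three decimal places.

-0.926

%ΔQ = (1286 − 893)/[(893 + 1286)/2] = 393/1089.5 ≈ 0.3607.
%ΔP = (53.31 − 79.09)/[(79.09 + 53.31)/2] = -25.78/66.2 ≈ -0.3894.
Arc elasticity E = %ΔQ/%ΔP ≈ 0.3607/-0.3894 ≈ -0.926.
|E| < 1: demand is inelastic over this range.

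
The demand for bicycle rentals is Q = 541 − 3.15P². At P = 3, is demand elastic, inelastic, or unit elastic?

At P = 3, Q = 512.65.
dQ/dP = −2·3.15·P = −18.9.
Point elasticity E = (dQ/dP)·(P/Q) = -18.9 × 3/512.65 ≈ -0.111.
|E| ≈ 0.111 < 1, so demand is inelastic.

inelastic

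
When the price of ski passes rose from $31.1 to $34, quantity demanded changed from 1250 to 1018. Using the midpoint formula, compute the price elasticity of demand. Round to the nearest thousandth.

%ΔQ = (1018 − 1250)/[(1250 + 1018)/2] = -232/1134 ≈ -0.2046.
%ΔP = (34 − 31.1)/[(31.1 + 34)/2] = 2.9/32.55 ≈ 0.0891.
Arc elasticity E = %ΔQ/%ΔP ≈ -0.2046/0.0891 ≈ -2.296.
|E| > 1: demand is elastic over this range.

-2.296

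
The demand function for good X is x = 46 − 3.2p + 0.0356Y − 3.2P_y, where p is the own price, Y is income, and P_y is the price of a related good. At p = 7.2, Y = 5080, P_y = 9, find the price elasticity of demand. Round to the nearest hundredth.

First evaluate x: 46 − 3.2(7.2) + 0.0356(5080) − 3.2(9) = 46 − 23.04 + 180.848 − 28.8 = 175.008.
∂x/∂p = −3.2, so E_p = (−3.2)·(7.2/175.008) ≈ -0.13.
|E_p| < 1: demand is inelastic.

-0.13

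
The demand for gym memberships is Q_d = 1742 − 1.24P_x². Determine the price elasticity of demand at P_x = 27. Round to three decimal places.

At P_x = 27, Q_d = 838.04.
dQ_d/dP_x = −2·1.24·P_x = −66.96.
Point elasticity E = (dQ_d/dP_x)·(P_x/Q_d) = -66.96 × 27/838.04 ≈ -2.157.
|E| > 1, so demand is elastic at this price.

-2.157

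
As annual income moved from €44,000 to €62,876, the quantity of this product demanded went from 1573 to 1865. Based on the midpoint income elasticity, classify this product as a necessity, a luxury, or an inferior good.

%ΔQ = (1865 − 1573)/[(1573+1865)/2] = 292/1719 ≈ 0.1699.
%ΔI = (62,876 − 44,000)/[(44,000+62,876)/2] = 18876/53438 ≈ 0.3532.
E_I = %ΔQ/%ΔI ≈ 0.481.
E_I ∈ (0,1): normal good (necessity).

necessity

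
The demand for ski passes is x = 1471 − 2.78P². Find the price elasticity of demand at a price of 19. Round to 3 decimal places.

-4.294

At P = 19, x = 467.42.
dx/dP = −2·2.78·P = −105.64.
Point elasticity E = (dx/dP)·(P/x) = -105.64 × 19/467.42 ≈ -4.294.
|E| > 1, so demand is elastic at this price.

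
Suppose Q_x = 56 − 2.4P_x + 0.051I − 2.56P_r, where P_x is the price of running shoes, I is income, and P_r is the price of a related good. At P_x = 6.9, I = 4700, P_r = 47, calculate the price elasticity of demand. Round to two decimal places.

Substituting, Q_x = 56 − 2.4(6.9) + 0.051(4700) − 2.56(47) = 56 − 16.56 + 239.7 − 120.32 = 158.82.
∂Q_x/∂P_x = −2.4, so E_p = (−2.4)·(6.9/158.82) ≈ -0.10.
|E_p| < 1: demand is inelastic.

-0.10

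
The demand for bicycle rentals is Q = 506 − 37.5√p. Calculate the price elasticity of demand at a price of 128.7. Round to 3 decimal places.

At p = 128.7, Q = 80.5774.
dQ/dp = −37.5/(2√p) = −37.5/(2·11.3446).
Point elasticity E = (dQ/dp)·(p/Q) = -1.6528 × 128.7/80.5774 ≈ -2.640.
|E| > 1, so demand is elastic at this price.

-2.640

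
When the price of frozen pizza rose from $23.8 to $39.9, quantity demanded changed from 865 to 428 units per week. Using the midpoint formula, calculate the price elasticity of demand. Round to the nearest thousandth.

-1.337

%Δq = (428 − 865)/[(865 + 428)/2] = -437/646.5 ≈ -0.6759.
%Δp = (39.9 − 23.8)/[(23.8 + 39.9)/2] = 16.1/31.85 ≈ 0.5055.
Arc elasticity E = %Δq/%Δp ≈ -0.6759/0.5055 ≈ -1.337.
|E| > 1: demand is elastic over this range.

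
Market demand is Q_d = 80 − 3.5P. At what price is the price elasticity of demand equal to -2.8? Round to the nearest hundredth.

16.84

Set −bP/(a − bP) = −2.8 ⇒ bP = 2.8(a − bP) ⇒ bP(1+2.8) = 2.8·a.
P = 2.8·80/(3.5·3.8) ≈ 16.84.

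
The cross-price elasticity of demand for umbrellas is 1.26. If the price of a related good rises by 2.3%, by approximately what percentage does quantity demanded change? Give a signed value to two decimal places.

2.90

%ΔQ ≈ E × %ΔP_y = (1.26) × (2.3%) ≈ 2.90%.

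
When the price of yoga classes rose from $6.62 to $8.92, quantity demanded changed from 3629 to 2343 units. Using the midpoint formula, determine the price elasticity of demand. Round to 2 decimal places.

%Δq = (2343 − 3629)/[(3629 + 2343)/2] = -1286/2986 ≈ -0.4307.
%ΔP = (8.92 − 6.62)/[(6.62 + 8.92)/2] = 2.3/7.77 ≈ 0.2960.
Arc elasticity E = %Δq/%ΔP ≈ -0.4307/0.2960 ≈ -1.45.
|E| > 1: demand is elastic over this range.

-1.45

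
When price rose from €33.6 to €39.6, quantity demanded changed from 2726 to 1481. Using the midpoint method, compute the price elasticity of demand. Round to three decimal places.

-3.610

%ΔQ = (1481 − 2726)/[(2726 + 1481)/2] = -1245/2103.5 ≈ -0.5919.
%Δp = (39.6 − 33.6)/[(33.6 + 39.6)/2] = 6/36.6 ≈ 0.1639.
Arc elasticity E = %ΔQ/%Δp ≈ -0.5919/0.1639 ≈ -3.610.
|E| > 1: demand is elastic over this range.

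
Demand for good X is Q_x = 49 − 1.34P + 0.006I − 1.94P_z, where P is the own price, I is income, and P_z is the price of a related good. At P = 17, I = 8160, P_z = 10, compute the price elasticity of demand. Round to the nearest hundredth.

Q_x = 49 − 1.34(17) + 0.006(8160) − 1.94(10) = 49 − 22.78 + 48.96 − 19.4 = 55.78.
∂Q_x/∂P = −1.34, so E_p = (−1.34)·(17/55.78) ≈ -0.41.
|E_p| < 1: demand is inelastic.

-0.41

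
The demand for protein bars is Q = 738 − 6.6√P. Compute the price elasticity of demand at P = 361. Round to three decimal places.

At P = 361, Q = 612.6.
dQ/dP = −6.6/(2√P) = −6.6/(2·19).
Point elasticity E = (dQ/dP)·(P/Q) = -0.1737 × 361/612.6 ≈ -0.102.
|E| < 1, so demand is inelastic at this price.

-0.102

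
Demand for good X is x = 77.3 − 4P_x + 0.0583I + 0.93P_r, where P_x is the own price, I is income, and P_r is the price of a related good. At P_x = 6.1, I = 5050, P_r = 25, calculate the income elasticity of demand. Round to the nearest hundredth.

First evaluate x: 77.3 − 4(6.1) + 0.0583(5050) + 0.93(25) = 77.3 − 24.4 + 294.415 + 23.25 = 370.565.
∂x/∂I = +0.0583, so E_I = 0.0583·(5050/370.565) ≈ 0.79.
E_I ∈ (0,1): normal good (necessity).

0.79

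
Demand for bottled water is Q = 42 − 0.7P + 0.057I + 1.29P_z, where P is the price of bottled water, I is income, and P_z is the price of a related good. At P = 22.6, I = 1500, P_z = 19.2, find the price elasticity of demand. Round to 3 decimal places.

Substituting, Q = 42 − 0.7(22.6) + 0.057(1500) + 1.29(19.2) = 42 − 15.82 + 85.5 + 24.768 = 136.448.
∂Q/∂P = −0.7, so E_p = (−0.7)·(22.6/136.448) ≈ -0.116.
|E_p| < 1: demand is inelastic.

-0.116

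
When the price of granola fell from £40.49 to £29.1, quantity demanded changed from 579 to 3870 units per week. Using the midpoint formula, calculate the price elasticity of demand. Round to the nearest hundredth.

%ΔQ = (3870 − 579)/[(579 + 3870)/2] = 3291/2224.5 ≈ 1.4794.
%Δp = (29.1 − 40.49)/[(40.49 + 29.1)/2] = -11.39/34.795 ≈ -0.3273.
Arc elasticity E = %ΔQ/%Δp ≈ 1.4794/-0.3273 ≈ -4.52.
|E| > 1: demand is elastic over this range.

-4.52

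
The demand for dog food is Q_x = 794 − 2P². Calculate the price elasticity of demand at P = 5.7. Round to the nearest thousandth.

At P = 5.7, Q_x = 729.02.
dQ_x/dP = −2·2·P = −22.8.
Point elasticity E = (dQ_x/dP)·(P/Q_x) = -22.8 × 5.7/729.02 ≈ -0.178.
|E| < 1, so demand is inelastic at this price.

-0.178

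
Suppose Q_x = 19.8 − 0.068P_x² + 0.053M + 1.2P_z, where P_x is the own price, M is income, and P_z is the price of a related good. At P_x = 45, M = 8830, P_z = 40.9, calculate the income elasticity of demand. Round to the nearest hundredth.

1.17

Q_x = 19.8 − 0.068(45)² + 0.053(8830) + 1.2(40.9) = 19.8 − 137.7 + 467.99 + 49.08 = 399.17.
∂Q_x/∂M = +0.053, so E_I = 0.053·(8830/399.17) ≈ 1.17.
E_I > 1: normal good (luxury).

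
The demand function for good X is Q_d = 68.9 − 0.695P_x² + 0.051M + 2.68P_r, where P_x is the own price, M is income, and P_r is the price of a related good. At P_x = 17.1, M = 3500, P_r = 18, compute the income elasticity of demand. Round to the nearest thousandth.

1.932

Q_d = 68.9 − 0.695(17.1)² + 0.051(3500) + 2.68(18) = 68.9 − 203.225 + 178.5 + 48.24 = 92.4151.
∂Q_d/∂M = +0.051, so E_I = 0.051·(3500/92.4151) ≈ 1.932.
E_I > 1: normal good (luxury).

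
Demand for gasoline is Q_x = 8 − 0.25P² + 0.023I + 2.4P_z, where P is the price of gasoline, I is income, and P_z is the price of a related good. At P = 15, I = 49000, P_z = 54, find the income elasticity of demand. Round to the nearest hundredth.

At the given point, Q_x = 8 − 0.25(15)² + 0.023(49000) + 2.4(54) = 8 − 56.25 + 1127 + 129.6 = 1208.35.
∂Q_x/∂I = +0.023, so E_I = 0.023·(49000/1208.35) ≈ 0.93.
E_I ∈ (0,1): normal good (necessity).

0.93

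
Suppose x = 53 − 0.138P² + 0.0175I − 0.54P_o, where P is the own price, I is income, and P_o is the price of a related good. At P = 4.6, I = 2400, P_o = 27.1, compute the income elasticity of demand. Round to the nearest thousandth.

Substituting, x = 53 − 0.138(4.6)² + 0.0175(2400) − 0.54(27.1) = 53 − 2.9201 + 42 − 14.634 = 77.4459.
∂x/∂I = +0.0175, so E_I = 0.0175·(2400/77.4459) ≈ 0.542.
E_I ∈ (0,1): normal good (necessity).

0.542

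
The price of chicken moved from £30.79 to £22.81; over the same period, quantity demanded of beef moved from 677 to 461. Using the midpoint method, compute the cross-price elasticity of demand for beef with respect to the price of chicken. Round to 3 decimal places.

1.275

%ΔQ_x = (461 − 677)/[(677+461)/2] = -216/569 ≈ -0.3796.
%ΔP_y = (22.81 − 30.79)/[(30.79+22.81)/2] ≈ -0.2978.
E_xy = -0.3796/-0.2978 ≈ 1.275.
E_xy > 0, so beef and chicken are substitutes.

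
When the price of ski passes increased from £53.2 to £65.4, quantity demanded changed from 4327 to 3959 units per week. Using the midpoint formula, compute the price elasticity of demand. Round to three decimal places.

%ΔQ = (3959 − 4327)/[(4327 + 3959)/2] = -368/4143 ≈ -0.0888.
%ΔP = (65.4 − 53.2)/[(53.2 + 65.4)/2] = 12.2/59.3 ≈ 0.2057.
Arc elasticity E = %ΔQ/%ΔP ≈ -0.0888/0.2057 ≈ -0.432.
|E| < 1: demand is inelastic over this range.

-0.432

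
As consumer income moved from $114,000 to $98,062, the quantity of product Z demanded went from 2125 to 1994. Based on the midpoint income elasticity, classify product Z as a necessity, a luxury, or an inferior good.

%ΔQ = (1994 − 2125)/[(2125+1994)/2] = -131/2059.5 ≈ -0.0636.
%ΔM = (98,062 − 114,000)/[(114,000+98,062)/2] = -15938/106031 ≈ -0.1503.
E_I = %ΔQ/%ΔM ≈ 0.423.
E_I ∈ (0,1): normal good (necessity).

necessity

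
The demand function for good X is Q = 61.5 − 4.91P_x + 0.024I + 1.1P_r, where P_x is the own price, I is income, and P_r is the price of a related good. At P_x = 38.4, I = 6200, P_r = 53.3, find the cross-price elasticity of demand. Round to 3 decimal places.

At the given point, Q = 61.5 − 4.91(38.4) + 0.024(6200) + 1.1(53.3) = 61.5 − 188.544 + 148.8 + 58.63 = 80.386.
∂Q/∂P_r = +1.1, so E_xy = 1.1·(53.3/80.386) ≈ 0.729.
E_xy > 0: the goods are substitutes.

0.729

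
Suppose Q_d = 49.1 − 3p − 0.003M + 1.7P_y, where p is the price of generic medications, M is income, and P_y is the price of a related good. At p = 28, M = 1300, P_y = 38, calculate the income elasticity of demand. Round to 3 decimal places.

Evaluating quantity at (p, M, P_y) gives Q_d = 49.1 − 3(28) − 0.003(1300) + 1.7(38) = 49.1 − 84 − 3.9 + 64.6 = 25.8.
∂Q_d/∂M = −0.003, so E_I = -0.003·(1300/25.8) ≈ -0.151.
E_I < 0: inferior good.

-0.151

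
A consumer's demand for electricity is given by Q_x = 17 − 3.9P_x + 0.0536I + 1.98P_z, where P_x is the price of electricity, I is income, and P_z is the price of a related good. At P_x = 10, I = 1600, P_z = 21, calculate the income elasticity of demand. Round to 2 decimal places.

Evaluating quantity at (P_x, I, P_z) gives Q_x = 17 − 3.9(10) + 0.0536(1600) + 1.98(21) = 17 − 39 + 85.76 + 41.58 = 105.34.
∂Q_x/∂I = +0.0536, so E_I = 0.0536·(1600/105.34) ≈ 0.81.
E_I ∈ (0,1): normal good (necessity).

0.81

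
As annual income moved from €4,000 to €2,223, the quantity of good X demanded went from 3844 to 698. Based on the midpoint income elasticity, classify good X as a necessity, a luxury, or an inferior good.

%ΔQ = (698 − 3844)/[(3844+698)/2] = -3146/2271 ≈ -1.3853.
%ΔI = (2,223 − 4,000)/[(4,000+2,223)/2] = -1777/3111.5 ≈ -0.5711.
E_I = %ΔQ/%ΔI ≈ 2.426.
E_I > 1: normal good (luxury).

luxury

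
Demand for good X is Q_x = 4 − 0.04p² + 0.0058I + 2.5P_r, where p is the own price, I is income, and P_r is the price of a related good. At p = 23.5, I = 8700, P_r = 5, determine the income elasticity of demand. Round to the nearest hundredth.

1.12

At the given point, Q_x = 4 − 0.04(23.5)² + 0.0058(8700) + 2.5(5) = 4 − 22.09 + 50.46 + 12.5 = 44.87.
∂Q_x/∂I = +0.0058, so E_I = 0.0058·(8700/44.87) ≈ 1.12.
E_I > 1: normal good (luxury).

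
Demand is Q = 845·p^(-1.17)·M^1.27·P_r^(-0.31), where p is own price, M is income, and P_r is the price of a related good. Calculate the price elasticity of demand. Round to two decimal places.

For a Cobb–Douglas (constant-elasticity) form Q = A·p^α·…, the elasticity with respect to p equals the exponent α at every point.
Here the exponent on p is -1.17, so the price elasticity of demand is -1.17.

-1.17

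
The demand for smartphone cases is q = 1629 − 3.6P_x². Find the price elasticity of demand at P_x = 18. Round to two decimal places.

At P_x = 18, q = 462.6.
dq/dP_x = −2·3.6·P_x = −129.6.
Point elasticity E = (dq/dP_x)·(P_x/q) = -129.6 × 18/462.6 ≈ -5.04.
|E| > 1, so demand is elastic at this price.

-5.04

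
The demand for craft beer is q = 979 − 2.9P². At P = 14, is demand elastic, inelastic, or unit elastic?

elastic

At P = 14, q = 410.6.
dq/dP = −2·2.9·P = −81.2.
Point elasticity E = (dq/dP)·(P/q) = -81.2 × 14/410.6 ≈ -2.769.
|E| ≈ 2.769 > 1, so demand is elastic.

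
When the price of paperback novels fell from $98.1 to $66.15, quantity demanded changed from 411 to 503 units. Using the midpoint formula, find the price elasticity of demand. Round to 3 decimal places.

%ΔQ = (503 − 411)/[(411 + 503)/2] = 92/457 ≈ 0.2013.
%ΔP = (66.15 − 98.1)/[(98.1 + 66.15)/2] = -31.95/82.125 ≈ -0.3890.
Arc elasticity E = %ΔQ/%ΔP ≈ 0.2013/-0.3890 ≈ -0.517.
|E| < 1: demand is inelastic over this range.

-0.517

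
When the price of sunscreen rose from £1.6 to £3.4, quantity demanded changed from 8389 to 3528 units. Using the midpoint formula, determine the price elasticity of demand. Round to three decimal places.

%ΔQ = (3528 − 8389)/[(8389 + 3528)/2] = -4861/5958.5 ≈ -0.8158.
%ΔP = (3.4 − 1.6)/[(1.6 + 3.4)/2] = 1.8/2.5 ≈ 0.7200.
Arc elasticity E = %ΔQ/%ΔP ≈ -0.8158/0.7200 ≈ -1.133.
|E| > 1: demand is elastic over this range.

-1.133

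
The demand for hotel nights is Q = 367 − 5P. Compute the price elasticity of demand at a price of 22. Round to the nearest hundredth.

At P = 22, Q = 257.
dQ/dP = −5.
Point elasticity E = (dQ/dP)·(P/Q) = -5 × 22/257 ≈ -0.43.
|E| < 1, so demand is inelastic at this price.

-0.43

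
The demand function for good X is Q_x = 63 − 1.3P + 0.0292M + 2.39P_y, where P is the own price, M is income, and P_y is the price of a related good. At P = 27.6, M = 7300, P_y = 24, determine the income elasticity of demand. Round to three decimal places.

0.716

First evaluate Q_x: 63 − 1.3(27.6) + 0.0292(7300) + 2.39(24) = 63 − 35.88 + 213.16 + 57.36 = 297.64.
∂Q_x/∂M = +0.0292, so E_I = 0.0292·(7300/297.64) ≈ 0.716.
E_I ∈ (0,1): normal good (necessity).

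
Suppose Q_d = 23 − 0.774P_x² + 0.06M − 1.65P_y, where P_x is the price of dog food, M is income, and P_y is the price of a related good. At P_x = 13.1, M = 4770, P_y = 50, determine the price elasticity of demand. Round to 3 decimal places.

-2.830

Substituting, Q_d = 23 − 0.774(13.1)² + 0.06(4770) − 1.65(50) = 23 − 132.8261 + 286.2 − 82.5 = 93.8739.
∂Q_d/∂P_x = −2·0.774·P_x = -20.2788, so E_p = -20.2788·(13.1/93.8739) ≈ -2.830.
|E_p| > 1: demand is elastic.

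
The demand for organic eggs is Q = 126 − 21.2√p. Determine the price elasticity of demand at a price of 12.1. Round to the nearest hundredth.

At p = 12.1, Q = 52.2557.
dQ/dp = −21.2/(2√p) = −21.2/(2·3.4785).
Point elasticity E = (dQ/dp)·(p/Q) = -3.0473 × 12.1/52.2557 ≈ -0.71.
|E| < 1, so demand is inelastic at this price.

-0.71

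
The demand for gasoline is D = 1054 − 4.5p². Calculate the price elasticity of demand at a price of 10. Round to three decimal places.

-1.490

At p = 10, D = 604.
dD/dp = −2·4.5·p = −90.
Point elasticity E = (dD/dp)·(p/D) = -90 × 10/604 ≈ -1.490.
|E| > 1, so demand is elastic at this price.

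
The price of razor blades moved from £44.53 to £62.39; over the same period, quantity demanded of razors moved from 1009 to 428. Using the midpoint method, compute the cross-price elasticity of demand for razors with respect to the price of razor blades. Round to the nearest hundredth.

-2.42

%ΔQ_x = (428 − 1009)/[(1009+428)/2] = -581/718.5 ≈ -0.8086.
%ΔP_y = (62.39 − 44.53)/[(44.53+62.39)/2] ≈ 0.3341.
E_xy = -0.8086/0.3341 ≈ -2.42.
E_xy < 0, so razors and razor blades are complements.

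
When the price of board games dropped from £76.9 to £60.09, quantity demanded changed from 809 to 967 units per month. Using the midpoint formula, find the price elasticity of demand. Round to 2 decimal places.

%ΔQ = (967 − 809)/[(809 + 967)/2] = 158/888 ≈ 0.1779.
%Δp = (60.09 − 76.9)/[(76.9 + 60.09)/2] = -16.81/68.495 ≈ -0.2454.
Arc elasticity E = %ΔQ/%Δp ≈ 0.1779/-0.2454 ≈ -0.72.
|E| < 1: demand is inelastic over this range.

-0.72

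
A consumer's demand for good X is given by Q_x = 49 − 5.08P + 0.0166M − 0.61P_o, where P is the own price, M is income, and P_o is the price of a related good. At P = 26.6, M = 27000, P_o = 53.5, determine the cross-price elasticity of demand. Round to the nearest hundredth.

At the given point, Q_x = 49 − 5.08(26.6) + 0.0166(27000) − 0.61(53.5) = 49 − 135.128 + 448.2 − 32.635 = 329.437.
∂Q_x/∂P_o = −0.61, so E_xy = -0.61·(53.5/329.437) ≈ -0.10.
E_xy < 0: the goods are complements.

-0.10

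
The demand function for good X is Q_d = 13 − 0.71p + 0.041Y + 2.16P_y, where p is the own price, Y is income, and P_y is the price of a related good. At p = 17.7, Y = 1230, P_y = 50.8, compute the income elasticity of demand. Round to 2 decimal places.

Evaluating quantity at (p, Y, P_y) gives Q_d = 13 − 0.71(17.7) + 0.041(1230) + 2.16(50.8) = 13 − 12.567 + 50.43 + 109.728 = 160.591.
∂Q_d/∂Y = +0.041, so E_I = 0.041·(1230/160.591) ≈ 0.31.
E_I ∈ (0,1): normal good (necessity).

0.31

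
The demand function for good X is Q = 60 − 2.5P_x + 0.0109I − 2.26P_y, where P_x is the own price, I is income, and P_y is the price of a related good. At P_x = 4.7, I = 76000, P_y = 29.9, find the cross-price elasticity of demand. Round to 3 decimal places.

-0.084

Substituting, Q = 60 − 2.5(4.7) + 0.0109(76000) − 2.26(29.9) = 60 − 11.75 + 828.4 − 67.574 = 809.076.
∂Q/∂P_y = −2.26, so E_xy = -2.26·(29.9/809.076) ≈ -0.084.
E_xy < 0: the goods are complements.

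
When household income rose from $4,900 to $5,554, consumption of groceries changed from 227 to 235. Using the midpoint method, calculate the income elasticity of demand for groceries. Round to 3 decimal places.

0.277

%ΔQ = (235 − 227)/[(227+235)/2] = 8/231 ≈ 0.0346.
%ΔI = (5,554 − 4,900)/[(4,900+5,554)/2] = 654/5227 ≈ 0.1251.
E_I = %ΔQ/%ΔI ≈ 0.277.
E_I ∈ (0,1): normal good (necessity).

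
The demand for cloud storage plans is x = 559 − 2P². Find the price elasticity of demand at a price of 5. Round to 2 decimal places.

-0.20

At P = 5, x = 509.
dx/dP = −2·2·P = −20.
Point elasticity E = (dx/dP)·(P/x) = -20 × 5/509 ≈ -0.20.
|E| < 1, so demand is inelastic at this price.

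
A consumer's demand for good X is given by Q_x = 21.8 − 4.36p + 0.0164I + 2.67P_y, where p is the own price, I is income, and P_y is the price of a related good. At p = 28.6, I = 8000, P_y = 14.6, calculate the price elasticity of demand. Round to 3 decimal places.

-1.853

Q_x = 21.8 − 4.36(28.6) + 0.0164(8000) + 2.67(14.6) = 21.8 − 124.696 + 131.2 + 38.982 = 67.286.
∂Q_x/∂p = −4.36, so E_p = (−4.36)·(28.6/67.286) ≈ -1.853.
|E_p| > 1: demand is elastic.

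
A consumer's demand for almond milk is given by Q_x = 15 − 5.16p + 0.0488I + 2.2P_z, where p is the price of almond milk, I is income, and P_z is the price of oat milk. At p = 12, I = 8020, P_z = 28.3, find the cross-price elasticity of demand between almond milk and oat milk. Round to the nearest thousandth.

0.153

Q_x = 15 − 5.16(12) + 0.0488(8020) + 2.2(28.3) = 15 − 61.92 + 391.376 + 62.26 = 406.716.
∂Q_x/∂P_z = +2.2, so E_xy = 2.2·(28.3/406.716) ≈ 0.153.
E_xy > 0: the goods are substitutes.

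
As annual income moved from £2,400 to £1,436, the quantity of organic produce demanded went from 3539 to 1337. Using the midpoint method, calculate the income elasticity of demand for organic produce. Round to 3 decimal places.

%ΔQ = (1337 − 3539)/[(3539+1337)/2] = -2202/2438 ≈ -0.9032.
%ΔY = (1,436 − 2,400)/[(2,400+1,436)/2] = -964/1918 ≈ -0.5026.
E_I = %ΔQ/%ΔY ≈ 1.797.
E_I > 1: normal good (luxury).

1.797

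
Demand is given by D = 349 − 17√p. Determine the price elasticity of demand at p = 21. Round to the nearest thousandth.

-0.144

At p = 21, D = 271.0962.
dD/dp = −17/(2√p) = −17/(2·4.5826).
Point elasticity E = (dD/dp)·(p/D) = -1.8549 × 21/271.0962 ≈ -0.144.
|E| < 1, so demand is inelastic at this price.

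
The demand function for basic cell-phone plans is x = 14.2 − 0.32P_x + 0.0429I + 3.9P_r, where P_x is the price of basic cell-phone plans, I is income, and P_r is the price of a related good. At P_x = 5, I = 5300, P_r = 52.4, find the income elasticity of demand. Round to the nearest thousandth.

0.512

First evaluate x: 14.2 − 0.32(5) + 0.0429(5300) + 3.9(52.4) = 14.2 − 1.6 + 227.37 + 204.36 = 444.33.
∂x/∂I = +0.0429, so E_I = 0.0429·(5300/444.33) ≈ 0.512.
E_I ∈ (0,1): normal good (necessity).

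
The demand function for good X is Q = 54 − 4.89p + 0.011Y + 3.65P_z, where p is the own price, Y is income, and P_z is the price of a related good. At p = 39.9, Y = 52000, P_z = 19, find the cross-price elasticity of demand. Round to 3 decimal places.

0.139

Substituting, Q = 54 − 4.89(39.9) + 0.011(52000) + 3.65(19) = 54 − 195.111 + 572 + 69.35 = 500.239.
∂Q/∂P_z = +3.65, so E_xy = 3.65·(19/500.239) ≈ 0.139.
E_xy > 0: the goods are substitutes.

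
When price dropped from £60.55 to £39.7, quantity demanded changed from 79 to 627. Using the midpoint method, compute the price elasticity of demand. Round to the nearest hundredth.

-3.73

%Δq = (627 − 79)/[(79 + 627)/2] = 548/353 ≈ 1.5524.
%ΔP = (39.7 − 60.55)/[(60.55 + 39.7)/2] = -20.85/50.125 ≈ -0.4160.
Arc elasticity E = %Δq/%ΔP ≈ 1.5524/-0.4160 ≈ -3.73.
|E| > 1: demand is elastic over this range.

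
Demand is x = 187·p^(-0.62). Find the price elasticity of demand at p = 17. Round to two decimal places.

-0.62

For a Cobb–Douglas (constant-elasticity) form x = A·p^α·…, the elasticity with respect to p equals the exponent α at every point.
Here the exponent on p is -0.62, so the price elasticity of demand is -0.62.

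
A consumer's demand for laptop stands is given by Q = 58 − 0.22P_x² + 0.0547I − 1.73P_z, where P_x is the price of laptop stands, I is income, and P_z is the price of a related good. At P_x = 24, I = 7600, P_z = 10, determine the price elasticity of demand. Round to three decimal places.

-0.769

Substituting, Q = 58 − 0.22(24)² + 0.0547(7600) − 1.73(10) = 58 − 126.72 + 415.72 − 17.3 = 329.7.
∂Q/∂P_x = −2·0.22·P_x = -10.56, so E_p = -10.56·(24/329.7) ≈ -0.769.
|E_p| < 1: demand is inelastic.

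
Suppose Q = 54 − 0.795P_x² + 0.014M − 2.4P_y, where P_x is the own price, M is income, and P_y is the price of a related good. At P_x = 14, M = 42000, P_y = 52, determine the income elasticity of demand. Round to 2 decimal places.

Q = 54 − 0.795(14)² + 0.014(42000) − 2.4(52) = 54 − 155.82 + 588 − 124.8 = 361.38.
∂Q/∂M = +0.014, so E_I = 0.014·(42000/361.38) ≈ 1.63.
E_I > 1: normal good (luxury).

1.63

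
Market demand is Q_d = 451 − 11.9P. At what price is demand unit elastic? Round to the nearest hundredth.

18.95

For linear demand Q_d = a − bP, E = −bP/(a − bP). |E| = 1 ⇒ bP = a − bP ⇒ P = a/(2b).
P = 451/(2·11.9) ≈ 18.95.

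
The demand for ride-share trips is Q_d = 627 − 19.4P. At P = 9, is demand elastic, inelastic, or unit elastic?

At P = 9, Q_d = 452.4.
dQ_d/dP = −19.4.
Point elasticity E = (dQ_d/dP)·(P/Q_d) = -19.4 × 9/452.4 ≈ -0.386.
|E| ≈ 0.386 < 1, so demand is inelastic.

inelastic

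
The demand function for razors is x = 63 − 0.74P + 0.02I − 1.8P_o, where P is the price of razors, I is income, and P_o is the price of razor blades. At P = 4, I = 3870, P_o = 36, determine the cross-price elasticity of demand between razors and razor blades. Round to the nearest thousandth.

-0.892

x = 63 − 0.74(4) + 0.02(3870) − 1.8(36) = 63 − 2.96 + 77.4 − 64.8 = 72.64.
∂x/∂P_o = −1.8, so E_xy = -1.8·(36/72.64) ≈ -0.892.
E_xy < 0: the goods are complements.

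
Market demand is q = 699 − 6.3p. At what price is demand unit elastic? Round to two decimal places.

For linear demand q = a − bp, E = −bp/(a − bp). |E| = 1 ⇒ bp = a − bp ⇒ p = a/(2b).
p = 699/(2·6.3) ≈ 55.48.

55.48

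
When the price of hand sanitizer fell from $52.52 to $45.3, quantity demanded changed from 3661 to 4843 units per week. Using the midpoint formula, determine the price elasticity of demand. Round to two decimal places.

-1.88

%Δq = (4843 − 3661)/[(3661 + 4843)/2] = 1182/4252 ≈ 0.2780.
%Δp = (45.3 − 52.52)/[(52.52 + 45.3)/2] = -7.22/48.91 ≈ -0.1476.
Arc elasticity E = %Δq/%Δp ≈ 0.2780/-0.1476 ≈ -1.88.
|E| > 1: demand is elastic over this range.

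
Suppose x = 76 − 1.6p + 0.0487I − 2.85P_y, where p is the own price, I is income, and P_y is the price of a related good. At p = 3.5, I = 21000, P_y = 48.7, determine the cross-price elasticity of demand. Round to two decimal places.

-0.15

Evaluating quantity at (p, I, P_y) gives x = 76 − 1.6(3.5) + 0.0487(21000) − 2.85(48.7) = 76 − 5.6 + 1022.7 − 138.795 = 954.305.
∂x/∂P_y = −2.85, so E_xy = -2.85·(48.7/954.305) ≈ -0.15.
E_xy < 0: the goods are complements.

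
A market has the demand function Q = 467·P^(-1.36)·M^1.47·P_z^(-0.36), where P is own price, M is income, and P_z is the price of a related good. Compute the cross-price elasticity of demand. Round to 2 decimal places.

-0.36

For a Cobb–Douglas (constant-elasticity) form Q = A·P_z^α·…, the elasticity with respect to P_z equals the exponent α at every point.
Here the exponent on P_z is -0.36, so the cross-price elasticity of demand is -0.36.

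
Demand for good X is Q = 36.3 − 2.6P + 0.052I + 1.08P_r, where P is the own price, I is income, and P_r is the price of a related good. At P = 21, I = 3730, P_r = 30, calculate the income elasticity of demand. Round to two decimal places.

At the given point, Q = 36.3 − 2.6(21) + 0.052(3730) + 1.08(30) = 36.3 − 54.6 + 193.96 + 32.4 = 208.06.
∂Q/∂I = +0.052, so E_I = 0.052·(3730/208.06) ≈ 0.93.
E_I ∈ (0,1): normal good (necessity).

0.93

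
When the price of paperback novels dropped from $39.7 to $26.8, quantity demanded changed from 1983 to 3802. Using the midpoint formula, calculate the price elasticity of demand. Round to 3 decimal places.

-1.621

%Δq = (3802 − 1983)/[(1983 + 3802)/2] = 1819/2892.5 ≈ 0.6289.
%Δp = (26.8 − 39.7)/[(39.7 + 26.8)/2] = -12.9/33.25 ≈ -0.3880.
Arc elasticity E = %Δq/%Δp ≈ 0.6289/-0.3880 ≈ -1.621.
|E| > 1: demand is elastic over this range.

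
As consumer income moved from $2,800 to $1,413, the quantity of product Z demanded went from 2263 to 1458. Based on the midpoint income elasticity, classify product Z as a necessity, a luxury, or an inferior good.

%ΔQ = (1458 − 2263)/[(2263+1458)/2] = -805/1860.5 ≈ -0.4327.
%ΔI = (1,413 − 2,800)/[(2,800+1,413)/2] = -1387/2106.5 ≈ -0.6584.
E_I = %ΔQ/%ΔI ≈ 0.657.
E_I ∈ (0,1): normal good (necessity).

necessity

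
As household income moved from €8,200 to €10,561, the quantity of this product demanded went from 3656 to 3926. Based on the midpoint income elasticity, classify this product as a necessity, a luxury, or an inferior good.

%ΔQ = (3926 − 3656)/[(3656+3926)/2] = 270/3791 ≈ 0.0712.
%ΔM = (10,561 − 8,200)/[(8,200+10,561)/2] = 2361/9380.5 ≈ 0.2517.
E_I = %ΔQ/%ΔM ≈ 0.283.
E_I ∈ (0,1): normal good (necessity).

necessity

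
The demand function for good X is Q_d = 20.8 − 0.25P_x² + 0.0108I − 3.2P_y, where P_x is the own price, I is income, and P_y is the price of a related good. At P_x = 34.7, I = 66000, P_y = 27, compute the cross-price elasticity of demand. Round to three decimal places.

-0.250

At the given point, Q_d = 20.8 − 0.25(34.7)² + 0.0108(66000) − 3.2(27) = 20.8 − 301.0225 + 712.8 − 86.4 = 346.1775.
∂Q_d/∂P_y = −3.2, so E_xy = -3.2·(27/346.1775) ≈ -0.250.
E_xy < 0: the goods are complements.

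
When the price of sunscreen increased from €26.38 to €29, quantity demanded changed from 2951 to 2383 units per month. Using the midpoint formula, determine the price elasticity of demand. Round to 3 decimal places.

%ΔQ = (2383 − 2951)/[(2951 + 2383)/2] = -568/2667 ≈ -0.2130.
%Δp = (29 − 26.38)/[(26.38 + 29)/2] = 2.62/27.69 ≈ 0.0946.
Arc elasticity E = %ΔQ/%Δp ≈ -0.2130/0.0946 ≈ -2.251.
|E| > 1: demand is elastic over this range.

-2.251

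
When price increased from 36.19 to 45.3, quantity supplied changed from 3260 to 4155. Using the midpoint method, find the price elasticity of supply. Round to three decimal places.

%Δq = (4155 − 3260)/[(3260 + 4155)/2] = 895/3707.5 ≈ 0.2414.
%ΔP = (45.3 − 36.19)/[(36.19 + 45.3)/2] = 9.11/40.745 ≈ 0.2236.
Arc elasticity E = %Δq/%ΔP ≈ 0.2414/0.2236 ≈ 1.080.
|E| > 1: supply is elastic over this range.

1.080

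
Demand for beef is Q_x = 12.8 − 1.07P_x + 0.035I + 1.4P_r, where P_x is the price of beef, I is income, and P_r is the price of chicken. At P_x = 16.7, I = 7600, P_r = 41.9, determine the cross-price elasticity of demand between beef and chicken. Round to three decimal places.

At the given point, Q_x = 12.8 − 1.07(16.7) + 0.035(7600) + 1.4(41.9) = 12.8 − 17.869 + 266 + 58.66 = 319.591.
∂Q_x/∂P_r = +1.4, so E_xy = 1.4·(41.9/319.591) ≈ 0.184.
E_xy > 0: the goods are substitutes.

0.184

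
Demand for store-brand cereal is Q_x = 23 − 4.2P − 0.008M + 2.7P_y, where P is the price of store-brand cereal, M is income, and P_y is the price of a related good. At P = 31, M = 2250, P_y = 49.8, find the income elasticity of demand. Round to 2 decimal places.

First evaluate Q_x: 23 − 4.2(31) − 0.008(2250) + 2.7(49.8) = 23 − 130.2 − 18 + 134.46 = 9.26.
∂Q_x/∂M = −0.008, so E_I = -0.008·(2250/9.26) ≈ -1.94.
E_I < 0: inferior good.

-1.94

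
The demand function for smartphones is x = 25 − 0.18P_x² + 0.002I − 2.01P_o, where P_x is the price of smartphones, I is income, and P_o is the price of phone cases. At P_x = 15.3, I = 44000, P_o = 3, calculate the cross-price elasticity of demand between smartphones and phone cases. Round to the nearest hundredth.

Evaluating quantity at (P_x, I, P_o) gives x = 25 − 0.18(15.3)² + 0.002(44000) − 2.01(3) = 25 − 42.1362 + 88 − 6.03 = 64.8338.
∂x/∂P_o = −2.01, so E_xy = -2.01·(3/64.8338) ≈ -0.09.
E_xy < 0: the goods are complements.

-0.09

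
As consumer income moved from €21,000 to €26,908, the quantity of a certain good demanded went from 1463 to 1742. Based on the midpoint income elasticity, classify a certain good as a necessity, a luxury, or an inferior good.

necessity

%ΔQ = (1742 − 1463)/[(1463+1742)/2] = 279/1602.5 ≈ 0.1741.
%ΔM = (26,908 − 21,000)/[(21,000+26,908)/2] = 5908/23954 ≈ 0.2466.
E_I = %ΔQ/%ΔM ≈ 0.706.
E_I ∈ (0,1): normal good (necessity).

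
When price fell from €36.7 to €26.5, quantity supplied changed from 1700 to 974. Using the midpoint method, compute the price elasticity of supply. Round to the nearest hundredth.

1.68

%Δq = (974 − 1700)/[(1700 + 974)/2] = -726/1337 ≈ -0.5430.
%Δp = (26.5 − 36.7)/[(36.7 + 26.5)/2] = -10.2/31.6 ≈ -0.3228.
Arc elasticity E = %Δq/%Δp ≈ -0.5430/-0.3228 ≈ 1.68.
|E| > 1: supply is elastic over this range.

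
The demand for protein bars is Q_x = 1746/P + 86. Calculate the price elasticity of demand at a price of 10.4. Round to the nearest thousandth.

At P = 10.4, Q_x = 253.8846.
dQ_x/dP = −1746/P² = −16.1428.
Point elasticity E = (dQ_x/dP)·(P/Q_x) = -16.1428 × 10.4/253.8846 ≈ -0.661.
|E| < 1, so demand is inelastic at this price.

-0.661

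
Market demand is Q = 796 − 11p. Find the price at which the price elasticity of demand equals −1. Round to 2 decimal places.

For linear demand Q = a − bp, E = −bp/(a − bp). |E| = 1 ⇒ bp = a − bp ⇒ p = a/(2b).
p = 796/(2·11) ≈ 36.18.

36.18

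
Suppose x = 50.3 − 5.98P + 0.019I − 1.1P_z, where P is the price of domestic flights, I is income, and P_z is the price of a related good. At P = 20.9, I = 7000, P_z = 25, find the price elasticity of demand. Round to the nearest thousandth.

-4.055

Evaluating quantity at (P, I, P_z) gives x = 50.3 − 5.98(20.9) + 0.019(7000) − 1.1(25) = 50.3 − 124.982 + 133 − 27.5 = 30.818.
∂x/∂P = −5.98, so E_p = (−5.98)·(20.9/30.818) ≈ -4.055.
|E_p| > 1: demand is elastic.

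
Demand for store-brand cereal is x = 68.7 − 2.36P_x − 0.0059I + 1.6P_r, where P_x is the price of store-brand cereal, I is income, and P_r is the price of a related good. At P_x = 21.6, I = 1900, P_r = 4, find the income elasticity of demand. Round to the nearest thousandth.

-0.868

x = 68.7 − 2.36(21.6) − 0.0059(1900) + 1.6(4) = 68.7 − 50.976 − 11.21 + 6.4 = 12.914.
∂x/∂I = −0.0059, so E_I = -0.0059·(1900/12.914) ≈ -0.868.
E_I < 0: inferior good.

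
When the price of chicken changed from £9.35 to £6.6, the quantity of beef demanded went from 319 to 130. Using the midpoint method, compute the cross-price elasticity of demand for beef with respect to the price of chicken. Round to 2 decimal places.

2.44

%ΔQ_x = (130 − 319)/[(319+130)/2] = -189/224.5 ≈ -0.8419.
%ΔP_y = (6.6 − 9.35)/[(9.35+6.6)/2] ≈ -0.3448.
E_xy = -0.8419/-0.3448 ≈ 2.44.
E_xy > 0, so beef and chicken are substitutes.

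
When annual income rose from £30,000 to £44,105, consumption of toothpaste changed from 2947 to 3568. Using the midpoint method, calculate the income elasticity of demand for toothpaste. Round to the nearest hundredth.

%ΔQ = (3568 − 2947)/[(2947+3568)/2] = 621/3257.5 ≈ 0.1906.
%ΔI = (44,105 − 30,000)/[(30,000+44,105)/2] = 14105/37052.5 ≈ 0.3807.
E_I = %ΔQ/%ΔI ≈ 0.50.
E_I ∈ (0,1): normal good (necessity).

0.50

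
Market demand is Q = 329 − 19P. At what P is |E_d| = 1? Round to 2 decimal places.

8.66

For linear demand Q = a − bP, E = −bP/(a − bP). |E| = 1 ⇒ bP = a − bP ⇒ P = a/(2b).
P = 329/(2·19) ≈ 8.66.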